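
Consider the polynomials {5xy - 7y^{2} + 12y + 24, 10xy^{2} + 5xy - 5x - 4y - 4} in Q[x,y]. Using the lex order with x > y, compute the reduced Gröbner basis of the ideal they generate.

G = {x - \tfrac{14}{5}y^{3} + \tfrac{17}{5}y^{2} + \tfrac{64}{5}y + \tfrac{28}{5}, y^{4} - \tfrac{17}{14}y^{3} - \tfrac{71}{14}y^{2} - \tfrac{8}{7}y + \tfrac{12}{7}}

f_1 = 5xy - 7y^{2} + 12y + 24, LT = xy.
f_2 = 10xy^{2} + 5xy - 5x - 4y - 4, LT = xy^{2}.

S(f_1,f_2): lcm = xy^{2}. S = -\tfrac{1}{2}xy + \tfrac{1}{2}x - \tfrac{7}{5}y^{3} + \tfrac{12}{5}y^{2} + \tfrac{26}{5}y + \tfrac{2}{5}.
  reduce S modulo (f_1, f_2):
  remainder \tfrac{1}{2}x - \tfrac{7}{5}y^{3} + \tfrac{17}{10}y^{2} + \tfrac{32}{5}y + \tfrac{14}{5} ≠ 0; add g_3 = \tfrac{1}{2}x - \tfrac{7}{5}y^{3} + \tfrac{17}{10}y^{2} + \tfrac{32}{5}y + \tfrac{14}{5} to the basis.

S(f_1,g_3): lcm = xy. S = \tfrac{14}{5}y^{4} - \tfrac{17}{5}y^{3} - \tfrac{71}{5}y^{2} - \tfrac{16}{5}y + \tfrac{24}{5}.
  reduce S modulo (f_1, f_2, g_3):
  remainder \tfrac{14}{5}y^{4} - \tfrac{17}{5}y^{3} - \tfrac{71}{5}y^{2} - \tfrac{16}{5}y + \tfrac{24}{5} ≠ 0; add g_4 = \tfrac{14}{5}y^{4} - \tfrac{17}{5}y^{3} - \tfrac{71}{5}y^{2} - \tfrac{16}{5}y + \tfrac{24}{5} to the basis.

The other S-polynomials (S(f_2,g_3), S(f_1,g_4), S(f_2,g_4), S(g_3,g_4)) all reduce to 0 modulo the current basis, so we have a Gröbner basis.
Inter-reduce: drop elements whose leading term is divisible by another's, tail-reduce, and make monic.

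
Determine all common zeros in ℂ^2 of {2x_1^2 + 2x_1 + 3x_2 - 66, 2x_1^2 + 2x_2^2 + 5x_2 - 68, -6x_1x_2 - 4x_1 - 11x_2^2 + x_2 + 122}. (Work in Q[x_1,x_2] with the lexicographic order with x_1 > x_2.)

{(5, 2)}

Compute a lex Gröbner basis by Buchberger's algorithm.
f_1 = 2x_1^2 + 2x_1 + 3x_2 - 66, LT = x_1^2.
f_2 = 2x_1^2 + 2x_2^2 + 5x_2 - 68, LT = x_1^2.
f_3 = -6x_1x_2 - 4x_1 - 11x_2^2 + x_2 + 122, LT = x_1x_2.

S(f_1,f_2): lcm = x_1^2. S = x_1 - x_2^2 - x_2 + 1.
  reduce S modulo (f_1, f_2, f_3):
  remainder x_1 - x_2^2 - x_2 + 1 ≠ 0; add h_4 = x_1 - x_2^2 - x_2 + 1 to the basis.

S(f_1,f_3): lcm = x_1^2x_2. S = -2/3x_1^2 - 11/6x_1x_2^2 + 7/6x_1x_2 + 61/3x_1 + 3/2x_2^2 - 33x_2.
  reduce S modulo (f_1, f_2, f_3, h_4):
  remainder 121/36x_2^3 + 146/9x_2^2 - 1781/36x_2 + 43/6 ≠ 0; add h_5 = 121/36x_2^3 + 146/9x_2^2 - 1781/36x_2 + 43/6 to the basis.

S(f_2,f_3): lcm = x_1^2x_2. S = -2/3x_1^2 - 11/6x_1x_2^2 + 1/6x_1x_2 + 61/3x_1 + x_2^3 + 5/2x_2^2 - 34x_2.
  reduce S modulo (f_1, f_2, f_3, h_4, h_5):
  remainder -321/242x_2^2 + 3441/242x_2 - 2799/121 ≠ 0; add h_6 = -321/242x_2^2 + 3441/242x_2 - 2799/121 to the basis.

S(f_1,h_4): lcm = x_1^2. S = x_1x_2^2 + x_1x_2 + 3/2x_2 - 33.
  reduce S modulo (f_1, f_2, f_3, h_4, h_5, h_6):
  remainder 17631/214x_2 - 17631/107 ≠ 0; add h_7 = 17631/214x_2 - 17631/107 to the basis.

The other S-polynomials (S(f_2,h_4), S(f_3,h_4), S(f_1,h_5), S(f_2,h_5), S(f_3,h_5), S(h_4,h_5), S(f_1,h_6), S(f_2,h_6), S(f_3,h_6), S(h_4,h_6), S(h_5,h_6), S(f_1,h_7), S(f_2,h_7), S(f_3,h_7), S(h_4,h_7), S(h_5,h_7), S(h_6,h_7)) all reduce to 0 modulo the current basis, so we have a Gröbner basis.
Inter-reduce: drop elements whose leading term is divisible by another's, tail-reduce, and make monic.
Reduced Gröbner basis: {x_1 - 5, x_2 - 2}.

Since the basis is lex-ordered, x_2 - 2 is univariate in x_2. Its roots are {2}. Back-substituting each root into the other basis elements fixes the other coordinates.
  x_2 = 2: the earlier basis element becomes x_1 - 5 = 0, giving x_1 = 5 — point (5, 2).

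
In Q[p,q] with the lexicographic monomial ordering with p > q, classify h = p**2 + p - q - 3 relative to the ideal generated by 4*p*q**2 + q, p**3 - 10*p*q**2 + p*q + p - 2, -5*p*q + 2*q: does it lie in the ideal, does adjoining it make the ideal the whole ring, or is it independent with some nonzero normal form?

Adjoining p**2 + p - q - 3 makes the ideal the whole ring: the system is inconsistent.

First compute the reduced Gröbner basis of I by Buchberger's algorithm.
f_1 = 4*p*q**2 + q, LT = p*q**2.
f_2 = p**3 - 10*p*q**2 + p*q + p - 2, LT = p**3.
f_3 = -5*p*q + 2*q, LT = p*q.

S(f_1,f_2): lcm = p**3*q**2. S = 1/4*p**2*q + 10*p*q**4 - p*q**3 - p*q**2 + 2*q**2.
  leading term p**2*q: subtract (-1/20*p)·f_3 from 1/4*p**2*q + 10*p*q**4 - p*q**3 - p*q**2 + 2*q**2 → 10*p*q**4 - p*q**3 - p*q**2 + 1/10*p*q + 2*q**2
  leading term p*q**4: subtract (5/2*q**2)·f_1 from 10*p*q**4 - p*q**3 - p*q**2 + 1/10*p*q + 2*q**2 → -p*q**3 - p*q**2 + 1/10*p*q - 5/2*q**3 + 2*q**2
  leading term p*q**3: subtract (-1/4*q)·f_1 from -p*q**3 - p*q**2 + 1/10*p*q - 5/2*q**3 + 2*q**2 → -p*q**2 + 1/10*p*q - 5/2*q**3 + 9/4*q**2
  leading term p*q**2: subtract (-1/4)·f_1 from -p*q**2 + 1/10*p*q - 5/2*q**3 + 9/4*q**2 → 1/10*p*q - 5/2*q**3 + 9/4*q**2 + 1/4*q
  leading term p*q: subtract (-1/50)·f_3 from 1/10*p*q - 5/2*q**3 + 9/4*q**2 + 1/4*q → -5/2*q**3 + 9/4*q**2 + 29/100*q
  leading term q**3: no divisor's leading term divides it; move -5/2*q**3 to the remainder.
  leading term q**2: no divisor's leading term divides it; move 9/4*q**2 to the remainder.
  leading term q: no divisor's leading term divides it; move 29/100*q to the remainder.
  remainder -5/2*q**3 + 9/4*q**2 + 29/100*q ≠ 0; add k_4 = -5/2*q**3 + 9/4*q**2 + 29/100*q to the basis.

S(f_1,f_3): lcm = p*q**2. S = 2/5*q**2 + 1/4*q.
  leading term q**2: no divisor's leading term divides it; move 2/5*q**2 to the remainder.
  leading term q: no divisor's leading term divides it; move 1/4*q to the remainder.
  remainder 2/5*q**2 + 1/4*q ≠ 0; add k_5 = 2/5*q**2 + 1/4*q to the basis.

S(f_2,f_3): lcm = p**3*q. S = 2/5*p**2*q - 10*p*q**3 + p*q**2 + p*q - 2*q.
  leading term p**2*q: subtract (-2/25*p)·f_3 from 2/5*p**2*q - 10*p*q**3 + p*q**2 + p*q - 2*q → -10*p*q**3 + p*q**2 + 29/25*p*q - 2*q
  leading term p*q**3: subtract (-5/2*q)·f_1 from -10*p*q**3 + p*q**2 + 29/25*p*q - 2*q → p*q**2 + 29/25*p*q + 5/2*q**2 - 2*q
  leading term p*q**2: subtract (1/4)·f_1 from p*q**2 + 29/25*p*q + 5/2*q**2 - 2*q → 29/25*p*q + 5/2*q**2 - 9/4*q
  leading term p*q: subtract (-29/125)·f_3 from 29/25*p*q + 5/2*q**2 - 9/4*q → 5/2*q**2 - 893/500*q
  leading term q**2: subtract (25/4)·k_5 from 5/2*q**2 - 893/500*q → -6697/2000*q
  leading term q: no divisor's leading term divides it; move -6697/2000*q to the remainder.
  remainder -6697/2000*q ≠ 0; add k_6 = -6697/2000*q to the basis.

The other S-polynomials (S(f_1,k_4), S(f_2,k_4), S(f_3,k_4), S(f_1,k_5), S(f_2,k_5), S(f_3,k_5), S(k_4,k_5), S(f_1,k_6), S(f_2,k_6), S(f_3,k_6), S(k_4,k_6), S(k_5,k_6)) all reduce to 0 modulo the current basis, so we have a Gröbner basis.
Inter-reduce: drop elements whose leading term is divisible by another's, tail-reduce, and make monic.
Reduced Gröbner basis: {p**3 + p - 2, q}.
Label its elements g_1 = p**3 + p - 2, g_2 = q.

Reduce h = p**2 + p - q - 3 modulo G:
  leading term p**2: no divisor's leading term divides it; move p**2 to the remainder.
  leading term p: no divisor's leading term divides it; move p to the remainder.
  leading term q: subtract (-1)·g_2 from -q - 3 → -3
  leading term 1: no divisor's leading term divides it; move -3 to the remainder.
  normal form = p**2 + p - 3.
The normal form is nonzero, so h ∉ I. Since h minus its normal form lies in I, I + (h) = I + (r) where r = p**2 + p - 3; decide whether this ideal is the whole ring.
Run Buchberger on G together with r (pairs among the g_i already reduce to 0 since G is a Gröbner basis):
g_1 = p**3 + p - 2, LT = p**3.
g_2 = q, LT = q.
r = p**2 + p - 3, LT = p**2.

S(g_1,r): lcm = p**3. S = -p**2 + 4*p - 2.
  leading term p**2: subtract (-1)·r from -p**2 + 4*p - 2 → 5*p - 5
  leading term p: no divisor's leading term divides it; move 5*p to the remainder.
  leading term 1: no divisor's leading term divides it; move -5 to the remainder.
  remainder 5*p - 5 ≠ 0; add m_4 = 5*p - 5 to the basis.

S(g_1,m_4): lcm = p**3. S = p**2 + p - 2.
  leading term p**2: subtract (1)·r from p**2 + p - 2 → 1
  leading term 1: no divisor's leading term divides it; move 1 to the remainder.
  remainder 1 ≠ 0; add m_5 = 1 to the basis.

The other S-polynomials (S(g_1,g_2), S(g_2,r), S(g_2,m_4), S(r,m_4), S(g_1,m_5), S(g_2,m_5), S(r,m_5), S(m_4,m_5)) all reduce to 0 modulo the current basis, so we have a Gröbner basis.
Inter-reduce: drop elements whose leading term is divisible by another's, tail-reduce, and make monic.
Reduced Gröbner basis: {1}.
The reduced Gröbner basis of I + (h) is {1}: the ideal is the whole ring, so the enlarged system has no common solution — adjoining h is inconsistent.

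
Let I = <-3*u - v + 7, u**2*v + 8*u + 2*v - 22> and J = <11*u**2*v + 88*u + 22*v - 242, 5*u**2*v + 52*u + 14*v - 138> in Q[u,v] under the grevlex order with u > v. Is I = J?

Yes, the ideals are equal.

Two ideals are equal iff their reduced Gröbner bases coincide (the reduced basis is unique for a fixed ordering).
Buchberger on the first generating set:
f_1 = -3*u - v + 7, LT = u.
f_2 = u**2*v + 8*u + 2*v - 22, LT = u**2*v.

S(f_1,f_2): lcm = u**2*v. S = 1/3*u*v**2 - 7/3*u*v - 8*u - 2*v + 22.
  reduce S modulo (f_1, f_2):
  remainder -1/9*v**3 + 14/9*v**2 - 43/9*v + 10/3 ≠ 0; add g_3 = -1/9*v**3 + 14/9*v**2 - 43/9*v + 10/3 to the basis.

The other S-polynomials (S(f_1,g_3), S(f_2,g_3)) all reduce to 0 modulo the current basis, so we have a Gröbner basis.
Inter-reduce: drop elements whose leading term is divisible by another's, tail-reduce, and make monic.
Reduced Gröbner basis: {v**3 - 14*v**2 + 43*v - 30, u + 1/3*v - 7/3}.

Buchberger on the second generating set:
h_1 = 11*u**2*v + 88*u + 22*v - 242, LT = u**2*v.
h_2 = 5*u**2*v + 52*u + 14*v - 138, LT = u**2*v.

S(h_1,h_2): lcm = u**2*v. S = -12/5*u - 4/5*v + 28/5.
  reduce S modulo (h_1, h_2):
  remainder -12/5*u - 4/5*v + 28/5 ≠ 0; add k_3 = -12/5*u - 4/5*v + 28/5 to the basis.

S(h_1,k_3): lcm = u**2*v. S = -1/3*u*v**2 + 7/3*u*v + 8*u + 2*v - 22.
  reduce S modulo (h_1, h_2, k_3):
  remainder 1/9*v**3 - 14/9*v**2 + 43/9*v - 10/3 ≠ 0; add k_4 = 1/9*v**3 - 14/9*v**2 + 43/9*v - 10/3 to the basis.

The other S-polynomials (S(h_2,k_3), S(h_1,k_4), S(h_2,k_4), S(k_3,k_4)) all reduce to 0 modulo the current basis, so we have a Gröbner basis.
Inter-reduce: drop elements whose leading term is divisible by another's, tail-reduce, and make monic.
Reduced Gröbner basis: {v**3 - 14*v**2 + 43*v - 30, u + 1/3*v - 7/3}.

Same reduced basis, so the two generating sets span the same ideal.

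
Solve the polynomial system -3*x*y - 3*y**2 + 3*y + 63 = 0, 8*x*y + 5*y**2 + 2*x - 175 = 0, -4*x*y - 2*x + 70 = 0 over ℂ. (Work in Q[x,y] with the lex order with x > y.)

Compute a lex Gröbner basis by Buchberger's algorithm.
f_1 = -3*x*y - 3*y**2 + 3*y + 63, LT = x*y.
f_2 = 8*x*y + 2*x + 5*y**2 - 175, LT = x*y.
f_3 = -4*x*y - 2*x + 70, LT = x*y.

S(f_1,f_2): lcm = x*y. S = -1/4*x + 3/8*y**2 - y + 7/8.
  leading term x: no divisor's leading term divides it; move -1/4*x to the remainder.
  leading term y**2: no divisor's leading term divides it; move 3/8*y**2 to the remainder.
  leading term y: no divisor's leading term divides it; move -y to the remainder.
  leading term 1: no divisor's leading term divides it; move 7/8 to the remainder.
  remainder -1/4*x + 3/8*y**2 - y + 7/8 ≠ 0; add h_4 = -1/4*x + 3/8*y**2 - y + 7/8 to the basis.

S(f_1,f_3): lcm = x*y. S = -1/2*x + y**2 - y - 7/2.
  leading term x: subtract (2)·h_4 from -1/2*x + y**2 - y - 7/2 → 1/4*y**2 + y - 21/4
  leading term y**2: no divisor's leading term divides it; move 1/4*y**2 to the remainder.
  leading term y: no divisor's leading term divides it; move y to the remainder.
  leading term 1: no divisor's leading term divides it; move -21/4 to the remainder.
  remainder 1/4*y**2 + y - 21/4 ≠ 0; add h_5 = 1/4*y**2 + y - 21/4 to the basis.

S(f_1,h_4): lcm = x*y. S = 3/2*y**3 - 3*y**2 + 5/2*y - 21.
  leading term y**3: subtract (6*y)·h_5 from 3/2*y**3 - 3*y**2 + 5/2*y - 21 → -9*y**2 + 34*y - 21
  leading term y**2: subtract (-36)·h_5 from -9*y**2 + 34*y - 21 → 70*y - 210
  leading term y: no divisor's leading term divides it; move 70*y to the remainder.
  leading term 1: no divisor's leading term divides it; move -210 to the remainder.
  remainder 70*y - 210 ≠ 0; add h_6 = 70*y - 210 to the basis.

The other S-polynomials (S(f_2,f_3), S(f_2,h_4), S(f_3,h_4), S(f_1,h_5), S(f_2,h_5), S(f_3,h_5), S(h_4,h_5), S(f_1,h_6), S(f_2,h_6), S(f_3,h_6), S(h_4,h_6), S(h_5,h_6)) all reduce to 0 modulo the current basis, so we have a Gröbner basis.
Inter-reduce: drop elements whose leading term is divisible by another's, tail-reduce, and make monic.
Reduced Gröbner basis: {x - 5, y - 3}.

Since the basis is lex-ordered, y - 3 is univariate in y. Its roots are {3}. Back-substituting each root into the other basis elements fixes the other coordinates.
  y = 3: the earlier basis element becomes x - 5 = 0, giving x = 5 — point (5, 3).
Substituting each solution back into the original system confirms all equations vanish.

{(5, 3)}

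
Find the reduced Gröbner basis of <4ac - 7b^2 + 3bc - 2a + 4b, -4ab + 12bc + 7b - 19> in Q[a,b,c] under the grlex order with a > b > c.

G = {b^3 - 3/7b^2c - 12/7bc^2 - 4/7b^2 - 1/7bc + 1/2b + 19/7c - 19/14, ab - 3bc - 7/4b + 19/4, ac - 7/4b^2 + 3/4bc - 1/2a + b}

f_1 = 4ac - 7b^2 + 3bc - 2a + 4b, LT = ac.
f_2 = -4ab + 12bc + 7b - 19, LT = ab.

S(f_1,f_2): lcm = abc. S = -7/4b^3 + 3/4b^2c + 3bc^2 - 1/2ab + b^2 + 7/4bc - 19/4c.
  reduce S modulo (f_1, f_2):
  remainder -7/4b^3 + 3/4b^2c + 3bc^2 + b^2 + 1/4bc - 7/8b - 19/4c + 19/8 ≠ 0; add g_3 = -7/4b^3 + 3/4b^2c + 3bc^2 + b^2 + 1/4bc - 7/8b - 19/4c + 19/8 to the basis.

The other S-polynomials (S(f_1,g_3), S(f_2,g_3)) all reduce to 0 modulo the current basis, so we have a Gröbner basis.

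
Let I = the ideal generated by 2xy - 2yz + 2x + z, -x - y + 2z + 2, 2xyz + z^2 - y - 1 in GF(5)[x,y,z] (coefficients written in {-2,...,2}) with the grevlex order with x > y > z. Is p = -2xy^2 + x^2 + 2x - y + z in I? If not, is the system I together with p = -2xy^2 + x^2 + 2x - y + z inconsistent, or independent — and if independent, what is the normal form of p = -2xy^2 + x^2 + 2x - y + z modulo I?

-2xy^2 + x^2 + 2x - y + z lies in I (it reduces to 0).

First compute the reduced Gröbner basis of I by Buchberger's algorithm.
f_1 = 2xy - 2yz + 2x + z, LT = xy.
f_2 = -x - y + 2z + 2, LT = x.
f_3 = 2xyz + z^2 - y - 1, LT = xyz.

S(f_1,f_2): lcm = xy. S = -y^2 + yz + x + 2y - 2z.
  leading term y^2: no divisor's leading term divides it; move -y^2 to the remainder.
  leading term yz: no divisor's leading term divides it; move yz to the remainder.
  leading term x: subtract (-1)·f_2 from x + 2y - 2z → y + 2
  leading term y: no divisor's leading term divides it; move y to the remainder.
  leading term 1: no divisor's leading term divides it; move 2 to the remainder.
  remainder -y^2 + yz + y + 2 ≠ 0; add h_4 = -y^2 + yz + y + 2 to the basis.

S(f_1,f_3): lcm = xyz. S = -yz^2 + xz - 2y - 2.
  leading term yz^2: no divisor's leading term divides it; move -yz^2 to the remainder.
  leading term xz: subtract (-z)·f_2 from xz - 2y - 2 → -yz + 2z^2 - 2y + 2z - 2
  leading term yz: no divisor's leading term divides it; move -yz to the remainder.
  leading term z^2: no divisor's leading term divides it; move 2z^2 to the remainder.
  leading term y: no divisor's leading term divides it; move -2y to the remainder.
  leading term z: no divisor's leading term divides it; move 2z to the remainder.
  leading term 1: no divisor's leading term divides it; move -2 to the remainder.
  remainder -yz^2 - yz + 2z^2 - 2y + 2z - 2 ≠ 0; add h_5 = -yz^2 - yz + 2z^2 - 2y + 2z - 2 to the basis.

S(f_3,h_4): lcm = xy^2z. S = xyz^2 + xyz - 2yz^2 + 2y^2 + 2xz + 2y.
  leading term xyz^2: subtract (-2z^2)·f_1 from xyz^2 + xyz - 2yz^2 + 2y^2 + 2xz + 2y → yz^3 + xyz - xz^2 - 2yz^2 + 2z^3 + 2y^2 + 2xz + 2y
  leading term yz^3: subtract (-z)·h_5 from yz^3 + xyz - xz^2 - 2yz^2 + 2z^3 + 2y^2 + 2xz + 2y → xyz - xz^2 + 2yz^2 - z^3 + 2y^2 + 2xz - 2yz + 2z^2 + 2y - 2z
  leading term xyz: subtract (-2z)·f_1 from xyz - xz^2 + 2yz^2 - z^3 + 2y^2 + 2xz - 2yz + 2z^2 + 2y - 2z → -xz^2 - 2yz^2 - z^3 + 2y^2 + xz - 2yz - z^2 + 2y - 2z
  leading term xz^2: subtract (z^2)·f_2 from -xz^2 - 2yz^2 - z^3 + 2y^2 + xz - 2yz - z^2 + 2y - 2z → -yz^2 + 2z^3 + 2y^2 + xz - 2yz + 2z^2 + 2y - 2z
  leading term yz^2: subtract (1)·h_5 from -yz^2 + 2z^3 + 2y^2 + xz - 2yz + 2z^2 + 2y - 2z → 2z^3 + 2y^2 + xz - yz - y + z + 2
  leading term z^3: no divisor's leading term divides it; move 2z^3 to the remainder.
  leading term y^2: subtract (-2)·h_4 from 2y^2 + xz - yz - y + z + 2 → xz + yz + y + z + 1
  leading term xz: subtract (-z)·f_2 from xz + yz + y + z + 1 → 2z^2 + y - 2z + 1
  leading term z^2: no divisor's leading term divides it; move 2z^2 to the remainder.
  leading term y: no divisor's leading term divides it; move y to the remainder.
  leading term z: no divisor's leading term divides it; move -2z to the remainder.
  leading term 1: no divisor's leading term divides it; move 1 to the remainder.
  remainder 2z^3 + 2z^2 + y - 2z + 1 ≠ 0; add h_6 = 2z^3 + 2z^2 + y - 2z + 1 to the basis.

The other S-polynomials (S(f_2,f_3), S(f_1,h_4), S(f_2,h_4), S(f_1,h_5), S(f_2,h_5), S(f_3,h_5), S(h_4,h_5), S(f_1,h_6), S(f_2,h_6), S(f_3,h_6), S(h_4,h_6), S(h_5,h_6)) all reduce to 0 modulo the current basis, so we have a Gröbner basis.
Inter-reduce: drop elements whose leading term is divisible by another's, tail-reduce, and make monic.
Reduced Gröbner basis: {yz^2 + yz - 2z^2 + 2y - 2z + 2, z^3 + z^2 - 2y - z - 2, y^2 - yz - y - 2, x + y - 2z - 2}.
Label its elements g_1 = yz^2 + yz - 2z^2 + 2y - 2z + 2, g_2 = z^3 + z^2 - 2y - z - 2, g_3 = y^2 - yz - y - 2, g_4 = x + y - 2z - 2.

Reduce p = -2xy^2 + x^2 + 2x - y + z modulo G:
  leading term xy^2: subtract (-2x)·g_3 from -2xy^2 + x^2 + 2x - y + z → -2xyz + x^2 - 2xy - 2x - y + z
  leading term xyz: subtract (-2yz)·g_4 from -2xyz + x^2 - 2xy - 2x - y + z → 2y^2z + yz^2 + x^2 - 2xy + yz - 2x - y + z
  leading term y^2z: subtract (2z)·g_3 from 2y^2z + yz^2 + x^2 - 2xy + yz - 2x - y + z → -2yz^2 + x^2 - 2xy - 2yz - 2x - y
  leading term yz^2: subtract (-2)·g_1 from -2yz^2 + x^2 - 2xy - 2yz - 2x - y → x^2 - 2xy + z^2 - 2x - 2y + z - 1
  leading term x^2: subtract (x)·g_4 from x^2 - 2xy + z^2 - 2x - 2y + z - 1 → 2xy + 2xz + z^2 - 2y + z - 1
  leading term xy: subtract (2y)·g_4 from 2xy + 2xz + z^2 - 2y + z - 1 → -2y^2 + 2xz - yz + z^2 + 2y + z - 1
  leading term y^2: subtract (-2)·g_3 from -2y^2 + 2xz - yz + z^2 + 2y + z - 1 → 2xz + 2yz + z^2 + z
  leading term xz: subtract (2z)·g_4 from 2xz + 2yz + z^2 + z → 0
  normal form = 0.
Since the normal form is 0, p ∈ I.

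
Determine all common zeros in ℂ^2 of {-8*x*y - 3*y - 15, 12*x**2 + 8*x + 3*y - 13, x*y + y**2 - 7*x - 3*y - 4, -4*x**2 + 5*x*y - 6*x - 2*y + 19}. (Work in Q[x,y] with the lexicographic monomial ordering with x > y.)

Compute a lex Gröbner basis by Buchberger's algorithm.
f_1 = -8*x*y - 3*y - 15, LT = x*y.
f_2 = 12*x**2 + 8*x + 3*y - 13, LT = x**2.
f_3 = x*y - 7*x + y**2 - 3*y - 4, LT = x*y.
f_4 = -4*x**2 + 5*x*y - 6*x - 2*y + 19, LT = x**2.

S(f_1,f_2): lcm = x**2*y. S = -7/24*x*y + 15/8*x - 1/4*y**2 + 13/12*y.
  reduce S modulo (f_1, f_2, f_3, f_4):
  remainder 15/8*x - 1/4*y**2 + 229/192*y + 35/64 ≠ 0; add h_5 = 15/8*x - 1/4*y**2 + 229/192*y + 35/64 to the basis.

S(f_1,f_3): lcm = x*y. S = 7*x - y**2 + 27/8*y + 47/8.
  reduce S modulo (f_1, f_2, f_3, f_4, h_5):
  remainder -1/15*y**2 - 97/90*y + 23/6 ≠ 0; add h_6 = -1/15*y**2 - 97/90*y + 23/6 to the basis.

S(f_1,f_4): lcm = x**2*y. S = 5/4*x*y**2 - 9/8*x*y + 15/8*x - 1/2*y**2 + 19/4*y.
  reduce S modulo (f_1, f_2, f_3, f_4, h_5, h_6):
  remainder 2545/192*y - 2545/64 ≠ 0; add h_7 = 2545/192*y - 2545/64 to the basis.

The other S-polynomials (S(f_2,f_3), S(f_2,f_4), S(f_3,f_4), S(f_1,h_5), S(f_2,h_5), S(f_3,h_5), S(f_4,h_5), S(f_1,h_6), S(f_2,h_6), S(f_3,h_6), S(f_4,h_6), S(h_5,h_6), S(f_1,h_7), S(f_2,h_7), S(f_3,h_7), S(f_4,h_7), S(h_5,h_7), S(h_6,h_7)) all reduce to 0 modulo the current basis, so we have a Gröbner basis.
Inter-reduce: drop elements whose leading term is divisible by another's, tail-reduce, and make monic.
Reduced Gröbner basis: {x + 1, y - 3}.

From the last basis element, y - 3 = 0, so y takes values in {3}. Each choice, substituted upward through the basis, yields the corresponding point(s) of the solution set.
  y = 3: the earlier basis element becomes x + 1 = 0, giving x = -1 — point (-1, 3).

{(-1, 3)}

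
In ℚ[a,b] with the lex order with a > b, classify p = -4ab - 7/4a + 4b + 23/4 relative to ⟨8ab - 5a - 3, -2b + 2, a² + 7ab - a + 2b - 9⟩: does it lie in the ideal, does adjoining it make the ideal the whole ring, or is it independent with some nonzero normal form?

Adjoining -4ab - 7/4a + 4b + 23/4 makes the ideal the whole ring: the system is inconsistent.

First compute the reduced Gröbner basis of I by Buchberger's algorithm.
f_1 = 8ab - 5a - 3, LT = ab.
f_2 = -2b + 2, LT = b.
f_3 = a² + 7ab - a + 2b - 9, LT = a².

S(f_1,f_2): lcm = ab. S = ⅜a - ⅜.
  leading term a: no divisor's leading term divides it; move ⅜a to the remainder.
  leading term 1: no divisor's leading term divides it; move -⅜ to the remainder.
  remainder ⅜a - ⅜ ≠ 0; add h_4 = ⅜a - ⅜ to the basis.

S(f_1,f_3): lcm = a²b. S = -⅝a² - 7ab² + ab - ⅜a - 2b² + 9b.
  leading term a²: subtract (-⅝)·f_3 from -⅝a² - 7ab² + ab - ⅜a - 2b² + 9b → -7ab² + 43/8ab - a - 2b² + 41/4b - 45/8
  leading term ab²: subtract (-⅞b)·f_1 from -7ab² + 43/8ab - a - 2b² + 41/4b - 45/8 → ab - a - 2b² + 61/8b - 45/8
  leading term ab: subtract (⅛)·f_1 from ab - a - 2b² + 61/8b - 45/8 → -⅜a - 2b² + 61/8b - 21/4
  leading term a: subtract (-1)·h_4 from -⅜a - 2b² + 61/8b - 21/4 → -2b² + 61/8b - 45/8
  leading term b²: subtract (b)·f_2 from -2b² + 61/8b - 45/8 → 45/8b - 45/8
  leading term b: subtract (-45/16)·f_2 from 45/8b - 45/8 → 0
  remainder 0.

S(f_2,f_3): leading monomials are coprime, so the S-polynomial reduces to 0 (Buchberger's first criterion).
S(f_1,h_4): lcm = ab. S = -⅝a + b - ⅜.
  leading term a: subtract (-5/3)·h_4 from -⅝a + b - ⅜ → b - 1
  leading term b: subtract (-½)·f_2 from b - 1 → 0
  remainder 0.

S(f_2,h_4): leading monomials are coprime, so the S-polynomial reduces to 0 (Buchberger's first criterion).
S(f_3,h_4): lcm = a². S = 7ab + 2b - 9.
  leading term ab: subtract (⅞)·f_1 from 7ab + 2b - 9 → 35/8a + 2b - 51/8
  leading term a: subtract (35/3)·h_4 from 35/8a + 2b - 51/8 → 2b - 2
  leading term b: subtract (-1)·f_2 from 2b - 2 → 0
  remainder 0.

Every S-polynomial of the final basis reduces to 0, so we have a Gröbner basis.
Inter-reduce: drop elements whose leading term is divisible by another's, tail-reduce, and make monic.
Reduced Gröbner basis: {a - 1, b - 1}.
Label its elements g_1 = a - 1, g_2 = b - 1.

Reduce p = -4ab - 7/4a + 4b + 23/4 modulo G:
  leading term ab: subtract (-4b)·g_1 from -4ab - 7/4a + 4b + 23/4 → -7/4a + 23/4
  leading term a: subtract (-7/4)·g_1 from -7/4a + 23/4 → 4
  leading term 1: no divisor's leading term divides it; move 4 to the remainder.
  normal form = 4.
The normal form is nonzero, so p ∉ I. Since p minus its normal form lies in I, I + (p) = I + (r) where r = 4; decide whether this ideal is the whole ring.
Here r = 4 is a nonzero constant, hence a unit: 1 ∈ I + (p), the Gröbner basis of I + (p) is {1}, and the enlarged system has no common solution — adjoining p is inconsistent.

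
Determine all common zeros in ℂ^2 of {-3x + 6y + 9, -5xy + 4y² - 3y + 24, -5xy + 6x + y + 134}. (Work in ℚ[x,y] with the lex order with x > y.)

Compute a lex Gröbner basis by Buchberger's algorithm.
f_1 = -3x + 6y + 9, LT = x.
f_2 = -5xy + 4y² - 3y + 24, LT = xy.
f_3 = -5xy + 6x + y + 134, LT = xy.

S(f_1,f_2): lcm = xy. S = -6/5y² - 18/5y + 24/5.
  leading term y²: no divisor's leading term divides it; move -6/5y² to the remainder.
  leading term y: no divisor's leading term divides it; move -18/5y to the remainder.
  leading term 1: no divisor's leading term divides it; move 24/5 to the remainder.
  remainder -6/5y² - 18/5y + 24/5 ≠ 0; add h_4 = -6/5y² - 18/5y + 24/5 to the basis.

S(f_1,f_3): lcm = xy. S = 6/5x - 2y² - 14/5y + 134/5.
  leading term x: subtract (-⅖)·f_1 from 6/5x - 2y² - 14/5y + 134/5 → -2y² - ⅖y + 152/5
  leading term y²: subtract (5/3)·h_4 from -2y² - ⅖y + 152/5 → 28/5y + 112/5
  leading term y: no divisor's leading term divides it; move 28/5y to the remainder.
  leading term 1: no divisor's leading term divides it; move 112/5 to the remainder.
  remainder 28/5y + 112/5 ≠ 0; add h_5 = 28/5y + 112/5 to the basis.

The other S-polynomials (S(f_2,f_3), S(f_1,h_4), S(f_2,h_4), S(f_3,h_4), S(f_1,h_5), S(f_2,h_5), S(f_3,h_5), S(h_4,h_5)) all reduce to 0 modulo the current basis, so we have a Gröbner basis.
Inter-reduce: drop elements whose leading term is divisible by another's, tail-reduce, and make monic.
Reduced Gröbner basis: {x + 5, y + 4}.

From the last basis element, y + 4 = 0, so y takes values in {-4}. Each choice, substituted upward through the basis, yields the corresponding point(s) of the solution set.
  y = -4: the earlier basis element becomes x + 5 = 0, giving x = -5 — point (-5, -4).
Substituting each solution back into the original system confirms all equations vanish.

{(-5, -4)}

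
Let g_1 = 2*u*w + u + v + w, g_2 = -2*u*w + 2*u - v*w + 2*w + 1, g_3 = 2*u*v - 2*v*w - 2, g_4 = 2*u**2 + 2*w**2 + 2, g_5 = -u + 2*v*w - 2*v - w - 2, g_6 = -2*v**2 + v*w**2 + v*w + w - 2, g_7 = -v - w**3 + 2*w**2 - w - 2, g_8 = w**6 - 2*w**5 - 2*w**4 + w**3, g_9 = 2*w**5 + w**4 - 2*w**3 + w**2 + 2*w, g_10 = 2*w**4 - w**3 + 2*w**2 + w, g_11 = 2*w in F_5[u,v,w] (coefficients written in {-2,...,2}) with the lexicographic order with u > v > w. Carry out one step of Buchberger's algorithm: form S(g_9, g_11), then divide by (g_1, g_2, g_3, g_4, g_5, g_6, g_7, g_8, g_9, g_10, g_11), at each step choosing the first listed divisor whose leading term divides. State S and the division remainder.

S(g_9, g_11) = -2*w**4 - w**3 - 2*w**2 + w; remainder on division = 0.

lcm(LM(g_9), LM(g_11)) = w**5.
S = (lcm/LT(g_9))·g_9 − (lcm/LT(g_11))·g_11 = -2*w**4 - w**3 - 2*w**2 + w.
Reduce S modulo (g_1, g_2, g_3, g_4, g_5, g_6, g_7, g_8, g_9, g_10, g_11) in that order:
  leading term w**4: subtract (-1)·g_10 from -2*w**4 - w**3 - 2*w**2 + w → -2*w**3 + 2*w
  leading term w**3: subtract (-w**2)·g_11 from -2*w**3 + 2*w → 2*w
  leading term w: subtract (1)·g_11 from 2*w → 0
The remainder is 0, so this S-polynomial contributes no new basis element.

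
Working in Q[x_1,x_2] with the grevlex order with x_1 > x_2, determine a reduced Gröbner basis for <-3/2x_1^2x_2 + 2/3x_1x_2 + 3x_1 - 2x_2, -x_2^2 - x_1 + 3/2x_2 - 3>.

G = {x_1^3 + 23/9x_1^2 + 2x_1x_2 - 3x_1 + 4, x_1^2x_2 - 4/9x_1x_2 - 2x_1 + 4/3x_2, x_2^2 + x_1 - 3/2x_2 + 3}

f_1 = -3/2x_1^2x_2 + 2/3x_1x_2 + 3x_1 - 2x_2, LT = x_1^2x_2.
f_2 = -x_2^2 - x_1 + 3/2x_2 - 3, LT = x_2^2.

S(f_1,f_2): lcm = x_1^2x_2^2. S = -x_1^3 + 3/2x_1^2x_2 - 4/9x_1x_2^2 - 3x_1^2 - 2x_1x_2 + 4/3x_2^2.
  leading term x_1^3: no divisor's leading term divides it; move -x_1^3 to the remainder.
  leading term x_1^2x_2: subtract (-1)·f_1 from 3/2x_1^2x_2 - 4/9x_1x_2^2 - 3x_1^2 - 2x_1x_2 + 4/3x_2^2 → -4/9x_1x_2^2 - 3x_1^2 - 4/3x_1x_2 + 4/3x_2^2 + 3x_1 - 2x_2
  leading term x_1x_2^2: subtract (4/9x_1)·f_2 from -4/9x_1x_2^2 - 3x_1^2 - 4/3x_1x_2 + 4/3x_2^2 + 3x_1 - 2x_2 → -23/9x_1^2 - 2x_1x_2 + 4/3x_2^2 + 13/3x_1 - 2x_2
  leading term x_1^2: no divisor's leading term divides it; move -23/9x_1^2 to the remainder.
  leading term x_1x_2: no divisor's leading term divides it; move -2x_1x_2 to the remainder.
  leading term x_2^2: subtract (-4/3)·f_2 from 4/3x_2^2 + 13/3x_1 - 2x_2 → 3x_1 - 4
  leading term x_1: no divisor's leading term divides it; move 3x_1 to the remainder.
  leading term 1: no divisor's leading term divides it; move -4 to the remainder.
  remainder -x_1^3 - 23/9x_1^2 - 2x_1x_2 + 3x_1 - 4 ≠ 0; add g_3 = -x_1^3 - 23/9x_1^2 - 2x_1x_2 + 3x_1 - 4 to the basis.

The other S-polynomials (S(f_1,g_3), S(f_2,g_3)) all reduce to 0 modulo the current basis, so we have a Gröbner basis.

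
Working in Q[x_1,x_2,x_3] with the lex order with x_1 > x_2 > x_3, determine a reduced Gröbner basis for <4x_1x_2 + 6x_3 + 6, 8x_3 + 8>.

f_1 = 4x_1x_2 + 6x_3 + 6, LT = x_1x_2.
f_2 = 8x_3 + 8, LT = x_3.

The S-polynomials (S(f_1,f_2)) all reduce to 0 modulo the current basis, so we have a Gröbner basis.

G = {x_1x_2, x_3 + 1}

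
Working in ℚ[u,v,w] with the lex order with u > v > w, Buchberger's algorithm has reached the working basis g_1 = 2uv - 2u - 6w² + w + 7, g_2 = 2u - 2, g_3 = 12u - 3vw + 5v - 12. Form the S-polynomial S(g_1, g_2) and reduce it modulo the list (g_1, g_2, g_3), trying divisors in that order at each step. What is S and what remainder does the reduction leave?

S(g_1, g_2) = -u + v - 3w² + ½w + 7/2; remainder on division = v - 3w² + ½w + 5/2.

lcm(LM(g_1), LM(g_2)) = uv.
S = (lcm/LT(g_1))·g_1 − (lcm/LT(g_2))·g_2 = -u + v - 3w² + ½w + 7/2.
Reduce S modulo (g_1, g_2, g_3) in that order:
  leading term u: subtract (-½)·g_2 from -u + v - 3w² + ½w + 7/2 → v - 3w² + ½w + 5/2
  leading term v: no divisor's leading term divides it; move v to the remainder.
  leading term w²: no divisor's leading term divides it; move -3w² to the remainder.
  leading term w: no divisor's leading term divides it; move ½w to the remainder.
  leading term 1: no divisor's leading term divides it; move 5/2 to the remainder.
The remainder v - 3w² + ½w + 5/2 is nonzero, so it would be added as the next basis element.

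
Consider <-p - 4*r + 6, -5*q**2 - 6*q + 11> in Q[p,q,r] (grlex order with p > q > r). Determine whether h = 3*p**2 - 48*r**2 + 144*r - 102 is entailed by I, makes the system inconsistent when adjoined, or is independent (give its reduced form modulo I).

First compute the reduced Gröbner basis of I by Buchberger's algorithm.
f_1 = -p - 4*r + 6, LT = p.
f_2 = -5*q**2 - 6*q + 11, LT = q**2.

S(f_1,f_2): leading monomials are coprime, so the S-polynomial reduces to 0 (Buchberger's first criterion).
Every S-polynomial of the final basis reduces to 0, so we have a Gröbner basis.
Inter-reduce: drop elements whose leading term is divisible by another's, tail-reduce, and make monic.
Reduced Gröbner basis: {q**2 + 6/5*q - 11/5, p + 4*r - 6}.
Label its elements g_1 = q**2 + 6/5*q - 11/5, g_2 = p + 4*r - 6.

Reduce h = 3*p**2 - 48*r**2 + 144*r - 102 modulo G:
  leading term p**2: subtract (3*p)·g_2 from 3*p**2 - 48*r**2 + 144*r - 102 → -12*p*r - 48*r**2 + 18*p + 144*r - 102
  leading term p*r: subtract (-12*r)·g_2 from -12*p*r - 48*r**2 + 18*p + 144*r - 102 → 18*p + 72*r - 102
  leading term p: subtract (18)·g_2 from 18*p + 72*r - 102 → 6
  leading term 1: no divisor's leading term divides it; move 6 to the remainder.
  normal form = 6.
The normal form is nonzero, so h ∉ I. Since h minus its normal form lies in I, I + (h) = I + (n) where n = 6; decide whether this ideal is the whole ring.
Here n = 6 is a nonzero constant, hence a unit: 1 ∈ I + (h), the Gröbner basis of I + (h) is {1}, and the enlarged system has no common solution — adjoining h is inconsistent.

Adjoining 3*p**2 - 48*r**2 + 144*r - 102 makes the ideal the whole ring: the system is inconsistent.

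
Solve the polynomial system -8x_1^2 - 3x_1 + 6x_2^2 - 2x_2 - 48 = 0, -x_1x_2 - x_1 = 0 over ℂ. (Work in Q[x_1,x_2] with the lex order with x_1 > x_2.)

Compute a lex Gröbner basis by Buchberger's algorithm.
f_1 = -8x_1^2 - 3x_1 + 6x_2^2 - 2x_2 - 48, LT = x_1^2.
f_2 = -x_1x_2 - x_1, LT = x_1x_2.

S(f_1,f_2): lcm = x_1^2x_2. S = -x_1^2 + 3/8x_1x_2 - 3/4x_2^3 + 1/4x_2^2 + 6x_2.
  leading term x_1^2: subtract (1/8)·f_1 from -x_1^2 + 3/8x_1x_2 - 3/4x_2^3 + 1/4x_2^2 + 6x_2 → 3/8x_1x_2 + 3/8x_1 - 3/4x_2^3 - 1/2x_2^2 + 25/4x_2 + 6
  leading term x_1x_2: subtract (-3/8)·f_2 from 3/8x_1x_2 + 3/8x_1 - 3/4x_2^3 - 1/2x_2^2 + 25/4x_2 + 6 → -3/4x_2^3 - 1/2x_2^2 + 25/4x_2 + 6
  leading term x_2^3: no divisor's leading term divides it; move -3/4x_2^3 to the remainder.
  leading term x_2^2: no divisor's leading term divides it; move -1/2x_2^2 to the remainder.
  leading term x_2: no divisor's leading term divides it; move 25/4x_2 to the remainder.
  leading term 1: no divisor's leading term divides it; move 6 to the remainder.
  remainder -3/4x_2^3 - 1/2x_2^2 + 25/4x_2 + 6 ≠ 0; add h_3 = -3/4x_2^3 - 1/2x_2^2 + 25/4x_2 + 6 to the basis.

The other S-polynomials (S(f_1,h_3), S(f_2,h_3)) all reduce to 0 modulo the current basis, so we have a Gröbner basis.
Inter-reduce: drop elements whose leading term is divisible by another's, tail-reduce, and make monic.
Reduced Gröbner basis: {x_1^2 + 3/8x_1 - 3/4x_2^2 + 1/4x_2 + 6, x_1x_2 + x_1, x_2^3 + 2/3x_2^2 - 25/3x_2 - 8}.

From the last basis element, x_2^3 + 2/3x_2^2 - 25/3x_2 - 8 = 0, so x_2 takes values in {-8/3, -1, 3}. Each choice, substituted upward through the basis, yields the corresponding point(s) of the solution set.
  x_2 = -8/3: the earlier basis elements become x_1^2 + 3/8x_1 = 0; -5/3x_1 = 0, giving x_1 = 0 — point (0, -8/3).
  x_2 = -1: the earlier basis element becomes x_1^2 + 3/8x_1 + 5 = 0, giving x_1 = -3/16 - sqrt(1271)*I/16, -3/16 + sqrt(1271)*I/16 — points (-3/16 - sqrt(1271)*I/16, -1), (-3/16 + sqrt(1271)*I/16, -1).
  x_2 = 3: the earlier basis elements become x_1^2 + 3/8x_1 = 0; 4x_1 = 0, giving x_1 = 0 — point (0, 3).
Check: every point annihilates each of the original generators.

{(0, -8/3), (-3/16 - sqrt(1271)*I/16, -1), (-3/16 + sqrt(1271)*I/16, -1), (0, 3)}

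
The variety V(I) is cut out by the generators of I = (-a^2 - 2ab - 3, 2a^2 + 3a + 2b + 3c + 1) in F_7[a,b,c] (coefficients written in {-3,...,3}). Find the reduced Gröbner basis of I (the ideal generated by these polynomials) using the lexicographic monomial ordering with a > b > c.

G = {a^2 - 2a + b - 2c - 3, ab + a + 3b + c + 3, ac - b^2 + 2bc + b - 3c + 2, b^3 - 2b^2c - 3bc - 3b + c^2 - c - 2}

f_1 = -a^2 - 2ab - 3, LT = a^2.
f_2 = 2a^2 + 3a + 2b + 3c + 1, LT = a^2.

S(f_1,f_2): lcm = a^2. S = 2ab + 2a - b + 2c - 1.
  reduce S modulo (f_1, f_2):
  remainder 2ab + 2a - b + 2c - 1 ≠ 0; add g_3 = 2ab + 2a - b + 2c - 1 to the basis.

S(f_1,g_3): lcm = a^2b. S = -a^2 + 2ab^2 - 3ab - ac - 3a + 3b.
  reduce S modulo (f_1, f_2, g_3):
  remainder -ac + b^2 - 2bc - b + 3c - 2 ≠ 0; add g_4 = -ac + b^2 - 2bc - b + 3c - 2 to the basis.

S(g_3,g_4): lcm = abc. S = ac + b^3 - 2b^2c - b^2 - bc - 2b + c^2 + 3c.
  reduce S modulo (f_1, f_2, g_3, g_4):
  remainder b^3 - 2b^2c - 3bc - 3b + c^2 - c - 2 ≠ 0; add g_5 = b^3 - 2b^2c - 3bc - 3b + c^2 - c - 2 to the basis.

The other S-polynomials (S(f_2,g_3), S(f_1,g_4), S(f_2,g_4), S(f_1,g_5), S(f_2,g_5), S(g_3,g_5), S(g_4,g_5)) all reduce to 0 modulo the current basis, so we have a Gröbner basis.
Inter-reduce: drop elements whose leading term is divisible by another's, tail-reduce, and make monic.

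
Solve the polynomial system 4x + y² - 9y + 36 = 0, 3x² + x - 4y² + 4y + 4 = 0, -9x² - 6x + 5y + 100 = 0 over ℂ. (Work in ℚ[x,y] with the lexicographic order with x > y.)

Compute a lex Gröbner basis by Buchberger's algorithm.
f_1 = 4x + y² - 9y + 36, LT = x.
f_2 = 3x² + x - 4y² + 4y + 4, LT = x².
f_3 = -9x² - 6x + 5y + 100, LT = x².

S(f_1,f_2): lcm = x². S = ¼xy² - 9/4xy + 26/3x + 4/3y² - 4/3y - 4/3.
  reduce S modulo (f_1, f_2, f_3):
  remainder -1/16y⁴ + 9/8y³ - 391/48y² + 461/12y - 238/3 ≠ 0; add h_4 = -1/16y⁴ + 9/8y³ - 391/48y² + 461/12y - 238/3 to the basis.

S(f_1,f_3): lcm = x². S = ¼xy² - 9/4xy + 25/3x + 5/9y + 100/9.
  reduce S modulo (f_1, f_2, f_3, h_4):
  remainder -5/4y² + 41/36y + 139/9 ≠ 0; add h_5 = -5/4y² + 41/36y + 139/9 to the basis.

S(h_4,h_5): lcm = y⁴. S = -769/45y³ + 6421/45y² - 1844/3y + 3808/3.
  reduce S modulo (f_1, f_2, f_3, h_4, h_5):
  remainder -64697824/91125y + 258791296/91125 ≠ 0; add h_6 = -64697824/91125y + 258791296/91125 to the basis.

The other S-polynomials (S(f_2,f_3), S(f_1,h_4), S(f_2,h_4), S(f_3,h_4), S(f_1,h_5), S(f_2,h_5), S(f_3,h_5), S(f_1,h_6), S(f_2,h_6), S(f_3,h_6), S(h_4,h_6), S(h_5,h_6)) all reduce to 0 modulo the current basis, so we have a Gröbner basis.
Inter-reduce: drop elements whose leading term is divisible by another's, tail-reduce, and make monic.
Reduced Gröbner basis: {x + 4, y - 4}.

From the last basis element, y - 4 = 0, so y takes values in {4}. Each choice, substituted upward through the basis, yields the corresponding point(s) of the solution set.
  y = 4: the earlier basis element becomes x + 4 = 0, giving x = -4 — point (-4, 4).

{(-4, 4)}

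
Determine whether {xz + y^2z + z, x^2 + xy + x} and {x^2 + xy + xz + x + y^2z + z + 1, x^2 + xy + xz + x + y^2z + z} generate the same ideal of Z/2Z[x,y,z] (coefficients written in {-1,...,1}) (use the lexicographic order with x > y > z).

For a fixed monomial order, each ideal has a unique reduced Gröbner basis; comparing bases decides equality.
Buchberger on the first generating set:
f_1 = xz + y^2z + z, LT = xz.
f_2 = x^2 + xy + x, LT = x^2.

S(f_1,f_2): lcm = x^2z. S = xy^2z + xyz.
  reduce S modulo (f_1, f_2):
  remainder y^4z + y^3z + y^2z + yz ≠ 0; add g_3 = y^4z + y^3z + y^2z + yz to the basis.

The other S-polynomials (S(f_1,g_3), S(f_2,g_3)) all reduce to 0 modulo the current basis, so we have a Gröbner basis.
Inter-reduce: drop elements whose leading term is divisible by another's, tail-reduce, and make monic.
Reduced Gröbner basis: {x^2 + xy + x, xz + y^2z + z, y^4z + y^3z + y^2z + yz}.

Buchberger on the second generating set:
h_1 = x^2 + xy + xz + x + y^2z + z + 1, LT = x^2.
h_2 = x^2 + xy + xz + x + y^2z + z, LT = x^2.

S(h_1,h_2): lcm = x^2. S = 1.
  reduce S modulo (h_1, h_2):
  remainder 1 ≠ 0; add k_3 = 1 to the basis.

The other S-polynomials (S(h_1,k_3), S(h_2,k_3)) all reduce to 0 modulo the current basis, so we have a Gröbner basis.
Inter-reduce: drop elements whose leading term is divisible by another's, tail-reduce, and make monic.
Reduced Gröbner basis: {1}.

These differ, so the ideals are not equal.
The same test decides containment: I ⊆ J iff every generator of I reduces to 0 modulo a Gröbner basis of J.

No, the ideals differ.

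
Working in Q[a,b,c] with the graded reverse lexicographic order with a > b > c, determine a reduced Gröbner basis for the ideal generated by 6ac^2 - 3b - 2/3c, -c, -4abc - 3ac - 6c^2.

G = {b, c}

f_1 = 6ac^2 - 3b - 2/3c, LT = ac^2.
f_2 = -c, LT = c.
f_3 = -4abc - 3ac - 6c^2, LT = abc.

S(f_1,f_2): lcm = ac^2. S = -1/2b - 1/9c.
  leading term b: no divisor's leading term divides it; move -1/2b to the remainder.
  leading term c: subtract (1/9)·f_2 from -1/9c → 0
  remainder -1/2b ≠ 0; add g_4 = -1/2b to the basis.

The other S-polynomials (S(f_1,f_3), S(f_2,f_3), S(f_1,g_4), S(f_2,g_4), S(f_3,g_4)) all reduce to 0 modulo the current basis, so we have a Gröbner basis.
Inter-reduce: drop elements whose leading term is divisible by another's, tail-reduce, and make monic.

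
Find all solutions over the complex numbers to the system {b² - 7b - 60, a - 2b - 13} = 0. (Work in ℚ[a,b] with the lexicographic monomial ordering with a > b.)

{(3, -5), (37, 12)}

Compute a lex Gröbner basis by Buchberger's algorithm.
f_1 = b² - 7b - 60, LT = b².
f_2 = a - 2b - 13, LT = a.

The S-polynomials (S(f_1,f_2)) all reduce to 0 modulo the current basis, so we have a Gröbner basis.
Inter-reduce: drop elements whose leading term is divisible by another's, tail-reduce, and make monic.
Reduced Gröbner basis: {a - 2b - 13, b² - 7b - 60}.

The lex basis is triangular: the last element involves only b. Solving b² - 7b - 60 = 0 gives b ∈ {-5, 12}; substituting each value into the earlier elements determines the remaining variables.
  b = -5: the earlier basis element becomes a - 3 = 0, giving a = 3 — point (3, -5).
  b = 12: the earlier basis element becomes a - 37 = 0, giving a = 37 — point (37, 12).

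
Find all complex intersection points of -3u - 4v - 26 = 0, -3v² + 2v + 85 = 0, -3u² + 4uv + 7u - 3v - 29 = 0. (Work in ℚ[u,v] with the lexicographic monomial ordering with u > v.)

{(-2, -5)}

Compute a lex Gröbner basis by Buchberger's algorithm.
f_1 = -3u - 4v - 26, LT = u.
f_2 = -3v² + 2v + 85, LT = v².
f_3 = -3u² + 4uv + 7u - 3v - 29, LT = u².

S(f_1,f_3): lcm = u². S = 8/3uv + 11u - v - 29/3.
  leading term uv: subtract (-8/9v)·f_1 from 8/3uv + 11u - v - 29/3 → 11u - 32/9v² - 217/9v - 29/3
  leading term u: subtract (-11/3)·f_1 from 11u - 32/9v² - 217/9v - 29/3 → -32/9v² - 349/9v - 105
  leading term v²: subtract (32/27)·f_2 from -32/9v² - 349/9v - 105 → -1111/27v - 5555/27
  leading term v: no divisor's leading term divides it; move -1111/27v to the remainder.
  leading term 1: no divisor's leading term divides it; move -5555/27 to the remainder.
  remainder -1111/27v - 5555/27 ≠ 0; add h_4 = -1111/27v - 5555/27 to the basis.

The other S-polynomials (S(f_1,f_2), S(f_2,f_3), S(f_1,h_4), S(f_2,h_4), S(f_3,h_4)) all reduce to 0 modulo the current basis, so we have a Gröbner basis.
Inter-reduce: drop elements whose leading term is divisible by another's, tail-reduce, and make monic.
Reduced Gröbner basis: {u + 2, v + 5}.

Since the basis is lex-ordered, v + 5 is univariate in v. Its roots are {-5}. Back-substituting each root into the other basis elements fixes the other coordinates.
  v = -5: the earlier basis element becomes u + 2 = 0, giving u = -2 — point (-2, -5).
Check: every point annihilates each of the original generators.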